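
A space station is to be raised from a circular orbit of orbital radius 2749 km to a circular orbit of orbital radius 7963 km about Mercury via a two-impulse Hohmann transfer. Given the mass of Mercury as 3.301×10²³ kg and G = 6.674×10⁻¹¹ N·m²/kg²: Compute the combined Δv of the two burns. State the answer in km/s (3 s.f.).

μ = GM = 6.674×10⁻¹¹ × 3.301×10²³ = 2.203×10¹³ m³/s².
r₁ = 2749 km = 2.749×10⁶ m.
r₂ = 7963 km = 7.963×10⁶ m.
Transfer ellipse a_t = (r₁ + r₂)/2 = 5.356×10⁶ m.
At r₁: circular v_c1 = √(μ/r₁) = 2831 m/s; transfer-periherm v_p = √[μ(2/r₁ − 1/a_t)] = 3452 m/s.
Δv₁ = v_p − v_c1 = 620.9 m/s.
At r₂: circular v_c2 = √(μ/r₂) = 1663 m/s; transfer-apoherm v_a = √[μ(2/r₂ − 1/a_t)] = 1192 m/s.
Δv₂ = v_c2 − v_a = 471.7 m/s.
Total Δv = Δv₁ + Δv₂ = 1093 m/s = 1.093 km/s.

Δv_total ≈ 1.09 km/s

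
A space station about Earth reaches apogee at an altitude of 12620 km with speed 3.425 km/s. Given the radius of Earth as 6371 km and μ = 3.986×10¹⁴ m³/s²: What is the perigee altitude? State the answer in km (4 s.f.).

r_a = 6371 + 12620 = 18991 km = 1.899×10⁷ m.
Specific energy ε = v²/2 − μ/r = -1.512×10⁷ J/kg, so a = −μ/(2ε) = 1.318×10⁷ m.
The apsides satisfy r_p + r_a = 2a, so the perigee radius is 2a − r_a = 7.365×10⁶ m = 7365.2 km.
Perigee altitude = 7365.2 − 6371 = 994.20 km.

perigee altitude ≈ 994.2 km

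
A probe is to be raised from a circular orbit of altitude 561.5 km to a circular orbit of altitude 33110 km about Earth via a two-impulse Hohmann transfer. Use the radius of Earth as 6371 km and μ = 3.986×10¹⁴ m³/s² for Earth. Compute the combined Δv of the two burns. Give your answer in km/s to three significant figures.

r₁ = 6371 + 561.5 = 6932.5 km = 6.9325×10⁶ m.
r₂ = 6371 + 33110 = 39481 km = 3.9481×10⁷ m.
Transfer ellipse a_t = (r₁ + r₂)/2 = 2.321×10⁷ m.
At r₁: circular v_c1 = √(μ/r₁) = 7583 m/s; transfer-perigee v_p = √[μ(2/r₁ − 1/a_t)] = 9890 m/s.
Δv₁ = v_p − v_c1 = 2308 m/s.
At r₂: circular v_c2 = √(μ/r₂) = 3177 m/s; transfer-apogee v_a = √[μ(2/r₂ − 1/a_t)] = 1737 m/s.
Δv₂ = v_c2 − v_a = 1441 m/s.
Total Δv = Δv₁ + Δv₂ = 3748 m/s = 3.748 km/s.

Δv_total ≈ 3.75 km/s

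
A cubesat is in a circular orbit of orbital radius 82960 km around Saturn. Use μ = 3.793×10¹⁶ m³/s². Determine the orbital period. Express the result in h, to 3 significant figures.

r = 82960 km = 8.296×10⁷ m.
Kepler's third law: T = 2π√(r³/μ) = 2π√((8.296×10⁷)³ / 3.793×10¹⁶).
r³/μ = 1.505×10⁷ s², so T = 2π × 3.880×10³ = 2.438×10⁴ s.
Converting: 2.438×10⁴ s ÷ 3600 = 6.772 h.

T ≈ 6.77 h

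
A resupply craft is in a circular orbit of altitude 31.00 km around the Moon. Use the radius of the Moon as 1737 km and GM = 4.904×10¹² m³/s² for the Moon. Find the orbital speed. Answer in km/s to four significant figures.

r = 1737 + 31.00 = 1768.0 km = 1.7680×10⁶ m.
For a circular orbit v = √(μ/r) = √(4.904×10¹² / 1.768×10⁶) = √(2.774×10⁶) = 1665 m/s.
That is 1.665 km/s.

v ≈ 1.665 km/s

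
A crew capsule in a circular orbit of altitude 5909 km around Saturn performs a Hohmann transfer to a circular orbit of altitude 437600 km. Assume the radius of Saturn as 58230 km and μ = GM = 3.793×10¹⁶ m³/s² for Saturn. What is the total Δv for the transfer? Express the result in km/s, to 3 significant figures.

r₁ = 58230 + 5909 = 64139 km = 6.4139×10⁷ m.
r₂ = 58230 + 437600 = 495830 km = 4.9583×10⁸ m.
Transfer ellipse a_t = (r₁ + r₂)/2 = 2.800×10⁸ m.
At r₁: circular v_c1 = √(μ/r₁) = 24320 m/s; transfer-perikrone v_p = √[μ(2/r₁ − 1/a_t)] = 32360 m/s.
Δv₁ = v_p − v_c1 = 8043 m/s.
At r₂: circular v_c2 = √(μ/r₂) = 8746 m/s; transfer-apokrone v_a = √[μ(2/r₂ − 1/a_t)] = 4186 m/s.
Δv₂ = v_c2 − v_a = 4560 m/s.
Total Δv = Δv₁ + Δv₂ = 12600 m/s = 12.60 km/s.

Δv_total ≈ 12.6 km/s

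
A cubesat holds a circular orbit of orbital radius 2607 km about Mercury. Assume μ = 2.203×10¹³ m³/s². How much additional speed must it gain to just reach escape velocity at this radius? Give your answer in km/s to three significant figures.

r = 2607 km = 2.607×10⁶ m.
Circular speed v_c = √(μ/r) = 2907 m/s.
Escape speed v_esc = √(2μ/r) = √2 × v_c = 4111 m/s.
Δv = v_esc − v_c = 1204 m/s = 1.204 km/s.

Δv ≈ 1.20 km/s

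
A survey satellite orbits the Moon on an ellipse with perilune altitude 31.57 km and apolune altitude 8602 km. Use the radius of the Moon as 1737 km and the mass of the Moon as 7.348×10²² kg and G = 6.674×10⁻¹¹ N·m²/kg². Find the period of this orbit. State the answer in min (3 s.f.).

μ = GM = 6.674×10⁻¹¹ × 7.348×10²² = 4.904×10¹² m³/s².
r_p = 1737 + 31.57 = 1768.6 km = 1.7686×10⁶ m.
r_a = 1737 + 8602 = 10339 km = 1.0339×10⁷ m.
Semi-major axis a = (r_p + r_a)/2 = (1768.6 + 10339)/2 = 6053.8 km = 6.054×10⁶ m.
By Kepler's third law T = 2π√(a³/μ) = 2π × 6.726×10³ = 4.226×10⁴ s.
= 704.4 min.

T ≈ 704 min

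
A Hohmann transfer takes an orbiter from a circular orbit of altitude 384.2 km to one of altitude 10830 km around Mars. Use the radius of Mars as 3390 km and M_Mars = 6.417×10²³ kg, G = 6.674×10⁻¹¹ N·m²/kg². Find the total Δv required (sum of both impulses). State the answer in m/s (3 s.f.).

Δv_total ≈ 1480 m/s

μ = GM = 6.674×10⁻¹¹ × 6.417×10²³ = 4.283×10¹³ m³/s².
r₁ = 3390 + 384.2 = 3774.2 km = 3.7742×10⁶ m.
r₂ = 3390 + 10830 = 14220 km = 1.4220×10⁷ m.
Transfer ellipse a_t = (r₁ + r₂)/2 = 8.997×10⁶ m.
At r₁: circular v_c1 = √(μ/r₁) = 3369 m/s; transfer-periapsis v_p = √[μ(2/r₁ − 1/a_t)] = 4235 m/s.
Δv₁ = v_p − v_c1 = 866.3 m/s.
At r₂: circular v_c2 = √(μ/r₂) = 1735 m/s; transfer-apoapsis v_a = √[μ(2/r₂ − 1/a_t)] = 1124 m/s.
Δv₂ = v_c2 − v_a = 611.4 m/s.
Total Δv = Δv₁ + Δv₂ = 1478 m/s.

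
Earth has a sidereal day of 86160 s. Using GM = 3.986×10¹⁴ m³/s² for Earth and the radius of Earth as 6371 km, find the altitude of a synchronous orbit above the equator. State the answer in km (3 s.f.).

A synchronous orbit has period T, so by Kepler's third law a = (μT²/4π²)^(1/3).
μT²/4π² = 3.986×10¹⁴ × (8.616×10⁴)² / 39.48 = 7.495×10²² m³.
a = 4.216×10⁷ m = 42163 km.
Altitude h = a − R = 42163 − 6371 = 35792 km.

h_sync ≈ 35800 km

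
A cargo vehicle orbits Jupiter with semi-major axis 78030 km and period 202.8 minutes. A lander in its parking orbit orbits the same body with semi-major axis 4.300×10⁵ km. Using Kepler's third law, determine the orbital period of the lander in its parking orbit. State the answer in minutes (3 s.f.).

Kepler's third law: T² ∝ a³, so T₂ = T₁ (a₂/a₁)^(3/2).
a₂/a₁ = 5.511, (a₂/a₁)^(3/2) = 12.94.
T₂ = 202.8 × 12.94 = 2623 minutes.

T₂ ≈ 2620 minutes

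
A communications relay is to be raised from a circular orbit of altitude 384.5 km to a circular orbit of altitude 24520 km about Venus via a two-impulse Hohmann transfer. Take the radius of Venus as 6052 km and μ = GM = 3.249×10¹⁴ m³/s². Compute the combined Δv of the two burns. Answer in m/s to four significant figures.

r₁ = 6052 + 384.5 = 6436.5 km = 6.4365×10⁶ m.
r₂ = 6052 + 24520 = 30572 km = 3.0572×10⁷ m.
Transfer ellipse a_t = (r₁ + r₂)/2 = 1.850×10⁷ m.
At r₁: circular v_c1 = √(μ/r₁) = 7105 m/s; transfer-periapsis v_p = √[μ(2/r₁ − 1/a_t)] = 9132 m/s.
Δv₁ = v_p − v_c1 = 2027 m/s.
At r₂: circular v_c2 = √(μ/r₂) = 3260 m/s; transfer-apoapsis v_a = √[μ(2/r₂ − 1/a_t)] = 1923 m/s.
Δv₂ = v_c2 − v_a = 1337 m/s.
Total Δv = Δv₁ + Δv₂ = 3365 m/s.

Δv_total ≈ 3365 m/s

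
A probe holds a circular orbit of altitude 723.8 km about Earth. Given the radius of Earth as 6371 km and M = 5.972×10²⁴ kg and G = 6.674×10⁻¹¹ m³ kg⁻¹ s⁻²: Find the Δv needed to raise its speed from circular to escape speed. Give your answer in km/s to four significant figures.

Δv ≈ 3.105 km/s

μ = GM = 6.674×10⁻¹¹ × 5.972×10²⁴ = 3.986×10¹⁴ m³/s².
r = 6371 + 723.8 = 7094.8 km = 7.0948×10⁶ m.
Circular speed v_c = √(μ/r) = 7495 m/s.
Escape speed v_esc = √(2μ/r) = √2 × v_c = 10600 m/s.
Δv = v_esc − v_c = 3105 m/s = 3.105 km/s.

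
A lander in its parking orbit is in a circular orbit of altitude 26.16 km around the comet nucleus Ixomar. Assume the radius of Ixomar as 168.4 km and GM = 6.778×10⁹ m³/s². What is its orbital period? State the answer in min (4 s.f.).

r = 168.4 + 26.16 = 194.56 km = 1.9456×10⁵ m.
Kepler's third law: T = 2π√(r³/μ) = 2π√((1.946×10⁵)³ / 6.778×10⁹).
r³/μ = 1.087×10⁶ s², so T = 2π × 1.042×10³ = 6.550×10³ s.
Converting: 6.550×10³ s ÷ 60.00 = 109.2 min.

T ≈ 109.2 min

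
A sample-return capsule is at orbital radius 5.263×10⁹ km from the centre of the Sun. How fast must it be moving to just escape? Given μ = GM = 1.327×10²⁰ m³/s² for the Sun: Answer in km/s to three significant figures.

v_esc ≈ 7.10 km/s

r = 5.263×10⁹ km = 5.263×10¹² m.
Escape speed v_esc = √(2μ/r) = √(2 × 1.327×10²⁰ / 5.263×10¹²) = √(5.043×10⁷) = 7101 m/s.
= 7.101 km/s.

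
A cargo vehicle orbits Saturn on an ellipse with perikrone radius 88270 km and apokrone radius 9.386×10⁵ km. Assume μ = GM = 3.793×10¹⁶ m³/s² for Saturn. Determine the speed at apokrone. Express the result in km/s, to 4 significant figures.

Semi-major axis a = (r_p + r_a)/2 = 5.1344×10⁵ km = 5.134×10⁸ m.
Vis-viva: v² = μ(2/r − 1/a) = 3.793×10¹⁶ × (2.131×10⁻⁹ − 1.948×10⁻⁹) = 6.948×10⁶ m²/s².
v = 2636 m/s = 2.636 km/s.

v ≈ 2.636 km/s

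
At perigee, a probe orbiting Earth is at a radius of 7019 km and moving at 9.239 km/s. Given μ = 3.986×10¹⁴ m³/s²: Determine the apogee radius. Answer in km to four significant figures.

r_p = 7.019×10⁶ m.
Specific energy ε = v²/2 − μ/r = -1.411×10⁷ J/kg, so a = −μ/(2ε) = 1.413×10⁷ m.
The apsides satisfy r_p + r_a = 2a, so the apogee radius is 2a − r_p = 2.123×10⁷ m = 21232 km.

apogee radius ≈ 21230 km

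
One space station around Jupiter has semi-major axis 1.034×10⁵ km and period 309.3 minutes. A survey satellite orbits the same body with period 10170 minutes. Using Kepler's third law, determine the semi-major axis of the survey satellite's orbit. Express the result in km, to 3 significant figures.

Kepler's third law: a³ ∝ T², so a₂ = a₁ (T₂/T₁)^(2/3).
T₂/T₁ = 32.88, (T₂/T₁)^(2/3) = 10.26.
a₂ = 1.034×10⁵ × 10.26 = 1.061×10⁶ km.

a₂ ≈ 1.06×10⁶ km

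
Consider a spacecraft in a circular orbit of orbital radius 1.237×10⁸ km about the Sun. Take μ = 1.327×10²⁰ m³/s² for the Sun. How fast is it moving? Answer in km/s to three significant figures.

r = 1.237×10⁸ km = 1.237×10¹¹ m.
For a circular orbit v = √(μ/r) = √(1.327×10²⁰ / 1.237×10¹¹) = √(1.073×10⁹) = 32750 m/s.
That is 32.75 km/s.

v ≈ 32.8 km/s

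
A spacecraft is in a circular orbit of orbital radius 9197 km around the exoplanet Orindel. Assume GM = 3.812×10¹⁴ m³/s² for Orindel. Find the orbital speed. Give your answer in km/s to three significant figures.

r = 9197 km = 9.197×10⁶ m.
For a circular orbit v = √(μ/r) = √(3.812×10¹⁴ / 9.197×10⁶) = √(4.145×10⁷) = 6438 m/s.
That is 6.438 km/s.

v ≈ 6.44 km/s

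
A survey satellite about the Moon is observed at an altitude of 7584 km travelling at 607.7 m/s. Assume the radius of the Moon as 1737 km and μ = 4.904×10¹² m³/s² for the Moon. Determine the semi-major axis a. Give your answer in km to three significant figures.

a ≈ 7180 km

r = 1737 + 7584 = 9321.0 km = 9.321×10⁶ m.
Vis-viva rearranged: 1/a = 2/r − v²/μ = 2.146×10⁻⁷ − 7.531×10⁻⁸ = 1.393×10⁻⁷ m⁻¹.
a = 7.181×10⁶ m = 7180.6 km.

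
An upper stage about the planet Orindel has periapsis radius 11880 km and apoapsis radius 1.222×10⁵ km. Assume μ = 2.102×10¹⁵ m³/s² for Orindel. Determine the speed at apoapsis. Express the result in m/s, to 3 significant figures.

Semi-major axis a = (r_p + r_a)/2 = 67040 km = 6.704×10⁷ m.
Vis-viva: v² = μ(2/r − 1/a) = 2.102×10¹⁵ × (1.637×10⁻⁸ − 1.492×10⁻⁸) = 3.048×10⁶ m²/s².
v = 1746 m/s.

v ≈ 1750 m/s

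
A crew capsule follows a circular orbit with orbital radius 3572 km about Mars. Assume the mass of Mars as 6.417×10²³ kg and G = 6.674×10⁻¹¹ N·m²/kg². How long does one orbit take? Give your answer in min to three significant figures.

T ≈ 108 min

μ = GM = 6.674×10⁻¹¹ × 6.417×10²³ = 4.283×10¹³ m³/s².
r = 3572 km = 3.572×10⁶ m.
Kepler's third law: T = 2π√(r³/μ) = 2π√((3.572×10⁶)³ / 4.283×10¹³).
r³/μ = 1.064×10⁶ s², so T = 2π × 1.032×10³ = 6.482×10³ s.
Converting: 6.482×10³ s ÷ 60.00 = 108.0 min.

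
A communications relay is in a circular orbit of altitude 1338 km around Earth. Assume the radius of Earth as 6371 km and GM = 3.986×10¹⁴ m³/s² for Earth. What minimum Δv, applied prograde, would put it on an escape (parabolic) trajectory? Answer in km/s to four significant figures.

r = 6371 + 1338 = 7709.0 km = 7.7090×10⁶ m.
Circular speed v_c = √(μ/r) = 7191 m/s.
Escape speed v_esc = √(2μ/r) = √2 × v_c = 10170 m/s.
Δv = v_esc − v_c = 2978 m/s = 2.978 km/s.

Δv ≈ 2.978 km/s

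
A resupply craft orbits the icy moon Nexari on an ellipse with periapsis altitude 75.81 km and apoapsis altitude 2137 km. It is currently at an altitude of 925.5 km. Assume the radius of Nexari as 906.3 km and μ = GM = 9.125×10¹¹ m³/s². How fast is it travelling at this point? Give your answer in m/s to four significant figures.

v ≈ 736.8 m/s

r_p = 906.3 + 75.81 = 982.11 km = 9.8211×10⁵ m.
r_a = 906.3 + 2137 = 3043.3 km = 3.0433×10⁶ m.
r = 906.3 + 925.5 = 1831.8 km = 1.832×10⁶ m.
Semi-major axis a = (r_p + r_a)/2 = 2012.7 km = 2.013×10⁶ m.
Vis-viva: v² = μ(2/r − 1/a) = 9.125×10¹¹ × (1.092×10⁻⁶ − 4.968×10⁻⁷) = 5.429×10⁵ m²/s².
v = 736.8 m/s.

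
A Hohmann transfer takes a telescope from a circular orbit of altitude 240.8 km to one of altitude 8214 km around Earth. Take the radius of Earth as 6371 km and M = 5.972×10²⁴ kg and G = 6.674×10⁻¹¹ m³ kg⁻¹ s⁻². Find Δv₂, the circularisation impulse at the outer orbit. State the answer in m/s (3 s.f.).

Δv ≈ 1100 m/s

μ = GM = 6.674×10⁻¹¹ × 5.972×10²⁴ = 3.986×10¹⁴ m³/s².
r₁ = 6371 + 240.8 = 6611.8 km = 6.6118×10⁶ m.
r₂ = 6371 + 8214 = 14585 km = 1.4585×10⁷ m.
Transfer ellipse a_t = (r₁ + r₂)/2 = 1.060×10⁷ m.
At r₁: circular v_c1 = √(μ/r₁) = 7764 m/s; transfer-perigee v_p = √[μ(2/r₁ − 1/a_t)] = 9108 m/s.
At r₂: circular v_c2 = √(μ/r₂) = 5228 m/s; transfer-apogee v_a = √[μ(2/r₂ − 1/a_t)] = 4129 m/s.
Δv₂ = v_c2 − v_a = 1099 m/s.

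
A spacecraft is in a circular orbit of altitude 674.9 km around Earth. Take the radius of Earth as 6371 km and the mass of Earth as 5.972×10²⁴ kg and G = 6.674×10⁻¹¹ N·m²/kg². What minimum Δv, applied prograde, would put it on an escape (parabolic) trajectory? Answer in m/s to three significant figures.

μ = GM = 6.674×10⁻¹¹ × 5.972×10²⁴ = 3.986×10¹⁴ m³/s².
r = 6371 + 674.9 = 7045.9 km = 7.0459×10⁶ m.
Circular speed v_c = √(μ/r) = 7521 m/s.
Escape speed v_esc = √(2μ/r) = √2 × v_c = 10640 m/s.
Δv = v_esc − v_c = 3115 m/s.

Δv ≈ 3120 m/s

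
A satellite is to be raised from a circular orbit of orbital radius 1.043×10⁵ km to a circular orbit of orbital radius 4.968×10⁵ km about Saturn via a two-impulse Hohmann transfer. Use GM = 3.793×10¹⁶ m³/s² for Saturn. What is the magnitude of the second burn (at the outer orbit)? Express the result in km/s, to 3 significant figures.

Δv ≈ 3.59 km/s

r₁ = 1.043×10⁵ km = 1.043×10⁸ m.
r₂ = 4.968×10⁵ km = 4.968×10⁸ m.
Transfer ellipse a_t = (r₁ + r₂)/2 = 3.006×10⁸ m.
At r₁: circular v_c1 = √(μ/r₁) = 19070 m/s; transfer-perikrone v_p = √[μ(2/r₁ − 1/a_t)] = 24520 m/s.
At r₂: circular v_c2 = √(μ/r₂) = 8738 m/s; transfer-apokrone v_a = √[μ(2/r₂ − 1/a_t)] = 5147 m/s.
Δv₂ = v_c2 − v_a = 3590 m/s.
= 3.590 km/s.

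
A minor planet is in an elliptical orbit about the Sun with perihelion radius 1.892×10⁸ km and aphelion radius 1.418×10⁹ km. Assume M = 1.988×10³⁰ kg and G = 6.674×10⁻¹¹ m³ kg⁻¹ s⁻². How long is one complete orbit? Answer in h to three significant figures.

μ = GM = 6.674×10⁻¹¹ × 1.988×10³⁰ = 1.327×10²⁰ m³/s².
Semi-major axis a = (r_p + r_a)/2 = (1.8920×10⁸ + 1.4180×10⁹)/2 = 8.0360×10⁸ km = 8.036×10¹¹ m.
By Kepler's third law T = 2π√(a³/μ) = 2π × 6.254×10⁷ = 3.930×10⁸ s.
= 1.092×10⁵ h.

T ≈ 109000 h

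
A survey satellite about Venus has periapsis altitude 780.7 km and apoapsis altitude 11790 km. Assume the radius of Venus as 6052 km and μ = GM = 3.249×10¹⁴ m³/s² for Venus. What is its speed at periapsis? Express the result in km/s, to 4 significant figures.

v ≈ 8.293 km/s

r_p = 6052 + 780.7 = 6832.7 km = 6.8327×10⁶ m.
r_a = 6052 + 11790 = 17842 km = 1.7842×10⁷ m.
Semi-major axis a = (r_p + r_a)/2 = 12337 km = 1.234×10⁷ m.
Vis-viva: v² = μ(2/r − 1/a) = 3.249×10¹⁴ × (2.927×10⁻⁷ − 8.105×10⁻⁸) = 6.877×10⁷ m²/s².
v = 8293 m/s = 8.293 km/s.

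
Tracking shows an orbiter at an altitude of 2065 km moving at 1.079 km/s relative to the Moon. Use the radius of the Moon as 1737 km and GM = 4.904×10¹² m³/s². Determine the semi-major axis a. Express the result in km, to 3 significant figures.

r = 1737 + 2065 = 3802.0 km = 3.802×10⁶ m.
Vis-viva rearranged: 1/a = 2/r − v²/μ = 5.260×10⁻⁷ − 2.374×10⁻⁷ = 2.886×10⁻⁷ m⁻¹.
a = 3.465×10⁶ m = 3464.6 km.

a ≈ 3460 km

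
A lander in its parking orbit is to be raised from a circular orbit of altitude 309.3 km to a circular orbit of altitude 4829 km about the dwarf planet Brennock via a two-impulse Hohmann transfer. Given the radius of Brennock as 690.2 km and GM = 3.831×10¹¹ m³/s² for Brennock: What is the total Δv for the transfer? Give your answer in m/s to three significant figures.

r₁ = 690.2 + 309.3 = 999.50 km = 9.9950×10⁵ m.
r₂ = 690.2 + 4829 = 5519.2 km = 5.5192×10⁶ m.
Transfer ellipse a_t = (r₁ + r₂)/2 = 3.259×10⁶ m.
At r₁: circular v_c1 = √(μ/r₁) = 619.1 m/s; transfer-periapsis v_p = √[μ(2/r₁ − 1/a_t)] = 805.6 m/s.
Δv₁ = v_p − v_c1 = 186.5 m/s.
At r₂: circular v_c2 = √(μ/r₂) = 263.5 m/s; transfer-apoapsis v_a = √[μ(2/r₂ − 1/a_t)] = 145.9 m/s.
Δv₂ = v_c2 − v_a = 117.6 m/s.
Total Δv = Δv₁ + Δv₂ = 304.1 m/s.

Δv_total ≈ 304 m/s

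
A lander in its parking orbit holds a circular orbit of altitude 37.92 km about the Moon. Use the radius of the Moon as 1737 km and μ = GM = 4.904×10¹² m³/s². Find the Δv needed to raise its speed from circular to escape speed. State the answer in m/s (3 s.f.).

Δv ≈ 689 m/s

r = 1737 + 37.92 = 1774.9 km = 1.7749×10⁶ m.
Circular speed v_c = √(μ/r) = 1662 m/s.
Escape speed v_esc = √(2μ/r) = √2 × v_c = 2351 m/s.
Δv = v_esc − v_c = 688.5 m/s.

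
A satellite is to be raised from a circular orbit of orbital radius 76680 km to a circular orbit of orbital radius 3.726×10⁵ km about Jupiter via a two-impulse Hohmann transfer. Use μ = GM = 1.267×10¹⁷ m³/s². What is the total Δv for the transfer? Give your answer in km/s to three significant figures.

Δv_total ≈ 19.4 km/s

r₁ = 76680 km = 7.668×10⁷ m.
r₂ = 3.726×10⁵ km = 3.726×10⁸ m.
Transfer ellipse a_t = (r₁ + r₂)/2 = 2.246×10⁸ m.
At r₁: circular v_c1 = √(μ/r₁) = 40650 m/s; transfer-perijove v_p = √[μ(2/r₁ − 1/a_t)] = 52350 m/s.
Δv₁ = v_p − v_c1 = 11700 m/s.
At r₂: circular v_c2 = √(μ/r₂) = 18440 m/s; transfer-apojove v_a = √[μ(2/r₂ − 1/a_t)] = 10770 m/s.
Δv₂ = v_c2 − v_a = 7667 m/s.
Total Δv = Δv₁ + Δv₂ = 19370 m/s = 19.37 km/s.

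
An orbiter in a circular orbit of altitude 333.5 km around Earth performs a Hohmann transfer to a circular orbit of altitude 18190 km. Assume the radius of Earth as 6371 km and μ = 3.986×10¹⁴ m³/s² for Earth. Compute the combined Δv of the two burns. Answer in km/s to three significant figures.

Δv_total ≈ 3.34 km/s

r₁ = 6371 + 333.5 = 6704.5 km = 6.7045×10⁶ m.
r₂ = 6371 + 18190 = 24561 km = 2.4561×10⁷ m.
Transfer ellipse a_t = (r₁ + r₂)/2 = 1.563×10⁷ m.
At r₁: circular v_c1 = √(μ/r₁) = 7711 m/s; transfer-perigee v_p = √[μ(2/r₁ − 1/a_t)] = 9665 m/s.
Δv₁ = v_p − v_c1 = 1954 m/s.
At r₂: circular v_c2 = √(μ/r₂) = 4029 m/s; transfer-apogee v_a = √[μ(2/r₂ − 1/a_t)] = 2638 m/s.
Δv₂ = v_c2 − v_a = 1390 m/s.
Total Δv = Δv₁ + Δv₂ = 3345 m/s = 3.345 km/s.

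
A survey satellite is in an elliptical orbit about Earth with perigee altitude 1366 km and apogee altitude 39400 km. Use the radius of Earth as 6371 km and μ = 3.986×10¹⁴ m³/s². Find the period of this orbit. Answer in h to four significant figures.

T ≈ 12.10 h

r_p = 6371 + 1366 = 7737.0 km = 7.7370×10⁶ m.
r_a = 6371 + 39400 = 45771 km = 4.5771×10⁷ m.
Semi-major axis a = (r_p + r_a)/2 = (7737.0 + 45771)/2 = 26754 km = 2.675×10⁷ m.
By Kepler's third law T = 2π√(a³/μ) = 2π × 6.931×10³ = 4.355×10⁴ s.
= 12.10 h.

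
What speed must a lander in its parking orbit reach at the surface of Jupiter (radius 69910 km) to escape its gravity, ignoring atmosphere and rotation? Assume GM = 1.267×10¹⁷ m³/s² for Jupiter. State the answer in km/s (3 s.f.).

r = R = 6.991×10⁷ m.
Escape speed v_esc = √(2μ/r) = √(2 × 1.267×10¹⁷ / 6.991×10⁷) = √(3.625×10⁹) = 60210 m/s.
= 60.21 km/s.

v_esc ≈ 60.2 km/s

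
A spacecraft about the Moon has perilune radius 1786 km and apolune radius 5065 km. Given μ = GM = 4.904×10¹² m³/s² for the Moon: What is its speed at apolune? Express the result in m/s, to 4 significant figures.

v ≈ 710.5 m/s

Semi-major axis a = (r_p + r_a)/2 = 3425.5 km = 3.426×10⁶ m.
Vis-viva: v² = μ(2/r − 1/a) = 4.904×10¹² × (3.949×10⁻⁷ − 2.919×10⁻⁷) = 5.048×10⁵ m²/s².
v = 710.5 m/s.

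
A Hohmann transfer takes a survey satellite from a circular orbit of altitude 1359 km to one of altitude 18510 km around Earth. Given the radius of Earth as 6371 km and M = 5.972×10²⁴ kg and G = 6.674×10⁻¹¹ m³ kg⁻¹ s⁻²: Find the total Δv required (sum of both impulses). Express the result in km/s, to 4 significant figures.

Δv_total ≈ 2.936 km/s

μ = GM = 6.674×10⁻¹¹ × 5.972×10²⁴ = 3.986×10¹⁴ m³/s².
r₁ = 6371 + 1359 = 7730.0 km = 7.7300×10⁶ m.
r₂ = 6371 + 18510 = 24881 km = 2.4881×10⁷ m.
Transfer ellipse a_t = (r₁ + r₂)/2 = 1.631×10⁷ m.
At r₁: circular v_c1 = √(μ/r₁) = 7181 m/s; transfer-perigee v_p = √[μ(2/r₁ − 1/a_t)] = 8870 m/s.
Δv₁ = v_p − v_c1 = 1689 m/s.
At r₂: circular v_c2 = √(μ/r₂) = 4002 m/s; transfer-apogee v_a = √[μ(2/r₂ − 1/a_t)] = 2756 m/s.
Δv₂ = v_c2 − v_a = 1247 m/s.
Total Δv = Δv₁ + Δv₂ = 2936 m/s = 2.936 km/s.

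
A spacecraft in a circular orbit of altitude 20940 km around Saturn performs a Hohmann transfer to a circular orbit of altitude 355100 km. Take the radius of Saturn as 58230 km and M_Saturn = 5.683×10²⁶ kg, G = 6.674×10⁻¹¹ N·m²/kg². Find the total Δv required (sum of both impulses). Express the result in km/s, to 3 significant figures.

Δv_total ≈ 10.6 km/s

μ = GM = 6.674×10⁻¹¹ × 5.683×10²⁶ = 3.793×10¹⁶ m³/s².
r₁ = 58230 + 20940 = 79170 km = 7.9170×10⁷ m.
r₂ = 58230 + 355100 = 413330 km = 4.1333×10⁸ m.
Transfer ellipse a_t = (r₁ + r₂)/2 = 2.462×10⁸ m.
At r₁: circular v_c1 = √(μ/r₁) = 21890 m/s; transfer-perikrone v_p = √[μ(2/r₁ − 1/a_t)] = 28360 m/s.
Δv₁ = v_p − v_c1 = 6469 m/s.
At r₂: circular v_c2 = √(μ/r₂) = 9579 m/s; transfer-apokrone v_a = √[μ(2/r₂ − 1/a_t)] = 5432 m/s.
Δv₂ = v_c2 − v_a = 4148 m/s.
Total Δv = Δv₁ + Δv₂ = 10620 m/s = 10.62 km/s.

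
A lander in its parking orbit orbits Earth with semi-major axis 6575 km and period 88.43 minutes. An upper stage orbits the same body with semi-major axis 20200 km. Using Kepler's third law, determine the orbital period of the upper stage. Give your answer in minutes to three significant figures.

T₂ ≈ 476 minutes

Kepler's third law: T² ∝ a³, so T₂ = T₁ (a₂/a₁)^(3/2).
a₂/a₁ = 3.072, (a₂/a₁)^(3/2) = 5.385.
T₂ = 88.43 × 5.385 = 476.2 minutes.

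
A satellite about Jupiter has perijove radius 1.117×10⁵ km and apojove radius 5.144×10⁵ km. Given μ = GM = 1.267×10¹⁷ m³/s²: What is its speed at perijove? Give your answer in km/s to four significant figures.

v ≈ 43.17 km/s

Semi-major axis a = (r_p + r_a)/2 = 3.1305×10⁵ km = 3.130×10⁸ m.
Vis-viva: v² = μ(2/r − 1/a) = 1.267×10¹⁷ × (1.791×10⁻⁸ − 3.194×10⁻⁹) = 1.864×10⁹ m²/s².
v = 43170 m/s = 43.17 km/s.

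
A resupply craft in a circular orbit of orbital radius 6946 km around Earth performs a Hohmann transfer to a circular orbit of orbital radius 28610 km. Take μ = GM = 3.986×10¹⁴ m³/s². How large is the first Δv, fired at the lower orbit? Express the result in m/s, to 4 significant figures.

r₁ = 6946 km = 6.946×10⁶ m.
r₂ = 28610 km = 2.861×10⁷ m.
Transfer ellipse a_t = (r₁ + r₂)/2 = 1.778×10⁷ m.
At r₁: circular v_c1 = √(μ/r₁) = 7575 m/s; transfer-perigee v_p = √[μ(2/r₁ − 1/a_t)] = 9610 m/s.
Δv₁ = v_p − v_c1 = 2035 m/s.

Δv ≈ 2035 m/s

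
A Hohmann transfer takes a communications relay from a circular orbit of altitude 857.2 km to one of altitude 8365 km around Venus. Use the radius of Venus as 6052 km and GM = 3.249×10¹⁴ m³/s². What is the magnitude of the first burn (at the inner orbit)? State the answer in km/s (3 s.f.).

Δv ≈ 1.12 km/s

r₁ = 6052 + 857.2 = 6909.2 km = 6.9092×10⁶ m.
r₂ = 6052 + 8365 = 14417 km = 1.4417×10⁷ m.
Transfer ellipse a_t = (r₁ + r₂)/2 = 1.066×10⁷ m.
At r₁: circular v_c1 = √(μ/r₁) = 6857 m/s; transfer-periapsis v_p = √[μ(2/r₁ − 1/a_t)] = 7974 m/s.
Δv₁ = v_p − v_c1 = 1116 m/s.
= 1.116 km/s.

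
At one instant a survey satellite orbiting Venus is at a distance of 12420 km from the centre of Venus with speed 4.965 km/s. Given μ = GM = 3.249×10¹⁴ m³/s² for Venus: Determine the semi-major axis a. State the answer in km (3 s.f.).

r = 1.242×10⁷ m.
Vis-viva rearranged: 1/a = 2/r − v²/μ = 1.610×10⁻⁷ − 7.587×10⁻⁸ = 8.516×10⁻⁸ m⁻¹.
a = 1.174×10⁷ m = 11743 km.

a ≈ 11700 km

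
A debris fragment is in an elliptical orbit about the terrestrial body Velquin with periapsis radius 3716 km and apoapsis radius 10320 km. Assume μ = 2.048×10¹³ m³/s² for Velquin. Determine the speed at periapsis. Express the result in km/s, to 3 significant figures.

Semi-major axis a = (r_p + r_a)/2 = 7018.0 km = 7.018×10⁶ m.
Vis-viva: v² = μ(2/r − 1/a) = 2.048×10¹³ × (5.382×10⁻⁷ − 1.425×10⁻⁷) = 8.104×10⁶ m²/s².
v = 2847 m/s = 2.847 km/s.

v ≈ 2.85 km/s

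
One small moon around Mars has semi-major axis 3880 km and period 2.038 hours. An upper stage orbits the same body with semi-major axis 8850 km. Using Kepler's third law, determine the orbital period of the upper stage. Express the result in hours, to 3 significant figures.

T₂ ≈ 7.02 hours

Kepler's third law: T² ∝ a³, so T₂ = T₁ (a₂/a₁)^(3/2).
a₂/a₁ = 2.281, (a₂/a₁)^(3/2) = 3.445.
T₂ = 2.038 × 3.445 = 7.021 hours.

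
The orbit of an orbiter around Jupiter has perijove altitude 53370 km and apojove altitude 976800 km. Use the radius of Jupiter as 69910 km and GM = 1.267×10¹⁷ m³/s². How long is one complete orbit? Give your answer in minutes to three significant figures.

T ≈ 4160 minutes

r_p = 69910 + 53370 = 123280 km = 1.2328×10⁸ m.
r_a = 69910 + 976800 = 1046700 km = 1.0467×10⁹ m.
Semi-major axis a = (r_p + r_a)/2 = (1.2328×10⁵ + 1.0467×10⁶)/2 = 5.8500×10⁵ km = 5.850×10⁸ m.
By Kepler's third law T = 2π√(a³/μ) = 2π × 3.975×10⁴ = 2.498×10⁵ s.
= 4163 minutes.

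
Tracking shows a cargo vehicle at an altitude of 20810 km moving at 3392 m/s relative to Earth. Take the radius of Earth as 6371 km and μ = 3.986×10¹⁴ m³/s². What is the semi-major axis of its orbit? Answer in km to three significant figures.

a ≈ 22400 km

r = 6371 + 20810 = 27181 km = 2.718×10⁷ m.
Vis-viva rearranged: 1/a = 2/r − v²/μ = 7.358×10⁻⁸ − 2.887×10⁻⁸ = 4.472×10⁻⁸ m⁻¹.
a = 2.236×10⁷ m = 22364 km.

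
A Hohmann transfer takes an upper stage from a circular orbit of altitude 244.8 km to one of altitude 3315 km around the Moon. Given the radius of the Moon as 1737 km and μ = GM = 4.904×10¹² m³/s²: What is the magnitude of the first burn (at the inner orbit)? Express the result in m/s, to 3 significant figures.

Δv ≈ 312 m/s

r₁ = 1737 + 244.8 = 1981.8 km = 1.9818×10⁶ m.
r₂ = 1737 + 3315 = 5052.0 km = 5.0520×10⁶ m.
Transfer ellipse a_t = (r₁ + r₂)/2 = 3.517×10⁶ m.
At r₁: circular v_c1 = √(μ/r₁) = 1573 m/s; transfer-perilune v_p = √[μ(2/r₁ − 1/a_t)] = 1885 m/s.
Δv₁ = v_p − v_c1 = 312.3 m/s.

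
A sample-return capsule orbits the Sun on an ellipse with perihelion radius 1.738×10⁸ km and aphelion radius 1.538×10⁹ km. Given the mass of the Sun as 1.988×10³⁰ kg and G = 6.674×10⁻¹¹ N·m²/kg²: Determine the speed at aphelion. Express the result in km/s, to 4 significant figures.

μ = GM = 6.674×10⁻¹¹ × 1.988×10³⁰ = 1.327×10²⁰ m³/s².
Semi-major axis a = (r_p + r_a)/2 = 8.5590×10⁸ km = 8.559×10¹¹ m.
Vis-viva: v² = μ(2/r − 1/a) = 1.327×10²⁰ × (1.300×10⁻¹² − 1.168×10⁻¹²) = 1.752×10⁷ m²/s².
v = 4185 m/s = 4.185 km/s.

v ≈ 4.185 km/s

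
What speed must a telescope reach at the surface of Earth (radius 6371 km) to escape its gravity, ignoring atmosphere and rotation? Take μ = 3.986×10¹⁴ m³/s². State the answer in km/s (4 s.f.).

v_esc ≈ 11.19 km/s

r = R = 6.371×10⁶ m.
Escape speed v_esc = √(2μ/r) = √(2 × 3.986×10¹⁴ / 6.371×10⁶) = √(1.251×10⁸) = 11190 m/s.
= 11.19 km/s.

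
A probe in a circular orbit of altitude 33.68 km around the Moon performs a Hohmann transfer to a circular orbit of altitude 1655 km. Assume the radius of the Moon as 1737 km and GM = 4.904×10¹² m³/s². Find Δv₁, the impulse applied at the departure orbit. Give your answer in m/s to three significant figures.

r₁ = 1737 + 33.68 = 1770.7 km = 1.7707×10⁶ m.
r₂ = 1737 + 1655 = 3392.0 km = 3.3920×10⁶ m.
Transfer ellipse a_t = (r₁ + r₂)/2 = 2.581×10⁶ m.
At r₁: circular v_c1 = √(μ/r₁) = 1664 m/s; transfer-perilune v_p = √[μ(2/r₁ − 1/a_t)] = 1908 m/s.
Δv₁ = v_p − v_c1 = 243.5 m/s.

Δv ≈ 244 m/s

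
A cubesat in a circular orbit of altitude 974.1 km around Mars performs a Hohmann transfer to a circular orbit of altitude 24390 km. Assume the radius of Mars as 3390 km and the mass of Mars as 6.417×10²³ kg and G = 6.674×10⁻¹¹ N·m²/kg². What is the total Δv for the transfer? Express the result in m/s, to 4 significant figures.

μ = GM = 6.674×10⁻¹¹ × 6.417×10²³ = 4.283×10¹³ m³/s².
r₁ = 3390 + 974.1 = 4364.1 km = 4.3641×10⁶ m.
r₂ = 3390 + 24390 = 27780 km = 2.7780×10⁷ m.
Transfer ellipse a_t = (r₁ + r₂)/2 = 1.607×10⁷ m.
At r₁: circular v_c1 = √(μ/r₁) = 3133 m/s; transfer-periapsis v_p = √[μ(2/r₁ − 1/a_t)] = 4119 m/s.
Δv₁ = v_p − v_c1 = 985.9 m/s.
At r₂: circular v_c2 = √(μ/r₂) = 1242 m/s; transfer-apoapsis v_a = √[μ(2/r₂ − 1/a_t)] = 647.0 m/s.
Δv₂ = v_c2 − v_a = 594.6 m/s.
Total Δv = Δv₁ + Δv₂ = 1581 m/s.

Δv_total ≈ 1581 m/s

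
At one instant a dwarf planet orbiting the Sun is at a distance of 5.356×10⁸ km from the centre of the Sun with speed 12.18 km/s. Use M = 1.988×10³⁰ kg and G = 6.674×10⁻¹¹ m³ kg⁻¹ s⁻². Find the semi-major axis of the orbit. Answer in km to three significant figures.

μ = GM = 6.674×10⁻¹¹ × 1.988×10³⁰ = 1.327×10²⁰ m³/s².
r = 5.356×10¹¹ m.
Vis-viva rearranged: 1/a = 2/r − v²/μ = 3.734×10⁻¹² − 1.118×10⁻¹² = 2.616×10⁻¹² m⁻¹.
a = 3.823×10¹¹ m = 3.8226×10⁸ km.

a ≈ 3.82×10⁸ km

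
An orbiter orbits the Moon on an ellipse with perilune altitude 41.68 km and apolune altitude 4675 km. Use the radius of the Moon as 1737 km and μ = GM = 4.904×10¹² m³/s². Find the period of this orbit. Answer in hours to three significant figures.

T ≈ 6.53 hours

r_p = 1737 + 41.68 = 1778.7 km = 1.7787×10⁶ m.
r_a = 1737 + 4675 = 6412.0 km = 6.4120×10⁶ m.
Semi-major axis a = (r_p + r_a)/2 = (1778.7 + 6412.0)/2 = 4095.3 km = 4.095×10⁶ m.
By Kepler's third law T = 2π√(a³/μ) = 2π × 3.742×10³ = 2.351×10⁴ s.
= 6.532 hours.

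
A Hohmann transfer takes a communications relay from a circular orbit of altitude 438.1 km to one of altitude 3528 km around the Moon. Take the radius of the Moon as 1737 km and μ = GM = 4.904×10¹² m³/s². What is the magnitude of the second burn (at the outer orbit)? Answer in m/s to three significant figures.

r₁ = 1737 + 438.1 = 2175.1 km = 2.1751×10⁶ m.
r₂ = 1737 + 3528 = 5265.0 km = 5.2650×10⁶ m.
Transfer ellipse a_t = (r₁ + r₂)/2 = 3.720×10⁶ m.
At r₁: circular v_c1 = √(μ/r₁) = 1502 m/s; transfer-perilune v_p = √[μ(2/r₁ − 1/a_t)] = 1786 m/s.
At r₂: circular v_c2 = √(μ/r₂) = 965.1 m/s; transfer-apolune v_a = √[μ(2/r₂ − 1/a_t)] = 738.0 m/s.
Δv₂ = v_c2 − v_a = 227.1 m/s.

Δv ≈ 227 m/s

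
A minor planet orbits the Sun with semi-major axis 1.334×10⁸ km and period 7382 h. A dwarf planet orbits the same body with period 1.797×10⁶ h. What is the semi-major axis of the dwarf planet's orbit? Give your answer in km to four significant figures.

Kepler's third law: a³ ∝ T², so a₂ = a₁ (T₂/T₁)^(2/3).
T₂/T₁ = 243.4, (T₂/T₁)^(2/3) = 38.99.
a₂ = 1.334×10⁸ × 38.99 = 5.201×10⁹ km.

a₂ ≈ 5.201×10⁹ km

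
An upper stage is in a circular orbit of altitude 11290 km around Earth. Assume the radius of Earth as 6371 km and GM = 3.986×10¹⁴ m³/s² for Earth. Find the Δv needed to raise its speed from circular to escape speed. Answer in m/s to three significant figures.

r = 6371 + 11290 = 17661 km = 1.7661×10⁷ m.
Circular speed v_c = √(μ/r) = 4751 m/s.
Escape speed v_esc = √(2μ/r) = √2 × v_c = 6719 m/s.
Δv = v_esc − v_c = 1968 m/s.

Δv ≈ 1970 m/s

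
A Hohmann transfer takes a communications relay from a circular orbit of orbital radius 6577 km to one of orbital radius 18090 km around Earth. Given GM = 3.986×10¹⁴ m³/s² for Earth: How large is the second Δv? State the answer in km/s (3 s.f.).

r₁ = 6577 km = 6.577×10⁶ m.
r₂ = 18090 km = 1.809×10⁷ m.
Transfer ellipse a_t = (r₁ + r₂)/2 = 1.233×10⁷ m.
At r₁: circular v_c1 = √(μ/r₁) = 7785 m/s; transfer-perigee v_p = √[μ(2/r₁ − 1/a_t)] = 9428 m/s.
At r₂: circular v_c2 = √(μ/r₂) = 4694 m/s; transfer-apogee v_a = √[μ(2/r₂ − 1/a_t)] = 3428 m/s.
Δv₂ = v_c2 − v_a = 1266 m/s.
= 1.266 km/s.

Δv ≈ 1.27 km/s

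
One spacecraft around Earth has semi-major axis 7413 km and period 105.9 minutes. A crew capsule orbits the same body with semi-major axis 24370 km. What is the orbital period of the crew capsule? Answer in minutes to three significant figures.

T₂ ≈ 631 minutes

Kepler's third law: T² ∝ a³, so T₂ = T₁ (a₂/a₁)^(3/2).
a₂/a₁ = 3.287, (a₂/a₁)^(3/2) = 5.961.
T₂ = 105.9 × 5.961 = 631.2 minutes.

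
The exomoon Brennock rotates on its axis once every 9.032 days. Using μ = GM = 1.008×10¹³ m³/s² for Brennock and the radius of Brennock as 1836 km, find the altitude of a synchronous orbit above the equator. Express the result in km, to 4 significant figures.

h_sync ≈ 51940 km

T = 9.032 days = 7.804×10⁵ s.
A synchronous orbit has period T, so by Kepler's third law a = (μT²/4π²)^(1/3).
μT²/4π² = 1.008×10¹³ × (7.804×10⁵)² / 39.48 = 1.555×10²³ m³.
a = 5.377×10⁷ m = 53773 km.
Altitude h = a − R = 53773 − 1836 = 51937 km.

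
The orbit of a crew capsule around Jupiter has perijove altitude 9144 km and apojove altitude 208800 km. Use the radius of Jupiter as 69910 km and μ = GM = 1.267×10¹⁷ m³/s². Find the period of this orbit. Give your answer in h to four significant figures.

T ≈ 11.73 h

r_p = 69910 + 9144 = 79054 km = 7.9054×10⁷ m.
r_a = 69910 + 208800 = 278710 km = 2.7871×10⁸ m.
Semi-major axis a = (r_p + r_a)/2 = (79054 + 2.7871×10⁵)/2 = 1.7888×10⁵ km = 1.789×10⁸ m.
By Kepler's third law T = 2π√(a³/μ) = 2π × 6.721×10³ = 4.223×10⁴ s.
= 11.73 h.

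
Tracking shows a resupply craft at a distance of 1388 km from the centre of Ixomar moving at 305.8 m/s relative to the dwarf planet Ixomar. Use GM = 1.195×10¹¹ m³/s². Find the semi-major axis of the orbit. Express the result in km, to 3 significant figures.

r = 1.388×10⁶ m.
Specific orbital energy ε = v²/2 − μ/r = (305.8)²/2 − 1.195×10¹¹/1.388×10⁶ = -3.934×10⁴ J/kg.
Since ε = −μ/(2a), a = −μ/(2ε) = 1.519×10⁶ m = 1518.9 km.

a ≈ 1520 km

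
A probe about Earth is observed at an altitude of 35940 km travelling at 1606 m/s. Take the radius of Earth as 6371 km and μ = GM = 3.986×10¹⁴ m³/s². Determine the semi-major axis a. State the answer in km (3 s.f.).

r = 6371 + 35940 = 42311 km = 4.231×10⁷ m.
Vis-viva rearranged: 1/a = 2/r − v²/μ = 4.727×10⁻⁸ − 6.471×10⁻⁹ = 4.080×10⁻⁸ m⁻¹.
a = 2.451×10⁷ m = 24511 km.

a ≈ 24500 km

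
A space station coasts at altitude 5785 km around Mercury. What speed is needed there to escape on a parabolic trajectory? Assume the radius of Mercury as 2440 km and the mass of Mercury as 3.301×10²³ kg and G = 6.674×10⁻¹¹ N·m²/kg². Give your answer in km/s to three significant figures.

v_esc ≈ 2.31 km/s

μ = GM = 6.674×10⁻¹¹ × 3.301×10²³ = 2.203×10¹³ m³/s².
r = 2440 + 5785 = 8225.0 km = 8.2250×10⁶ m.
Escape speed v_esc = √(2μ/r) = √(2 × 2.203×10¹³ / 8.225×10⁶) = √(5.357×10⁶) = 2315 m/s.
= 2.315 km/s.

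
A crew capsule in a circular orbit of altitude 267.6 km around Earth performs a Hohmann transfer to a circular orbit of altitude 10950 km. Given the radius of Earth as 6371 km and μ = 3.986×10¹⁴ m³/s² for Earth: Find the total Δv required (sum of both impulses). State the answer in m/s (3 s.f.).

r₁ = 6371 + 267.6 = 6638.6 km = 6.6386×10⁶ m.
r₂ = 6371 + 10950 = 17321 km = 1.7321×10⁷ m.
Transfer ellipse a_t = (r₁ + r₂)/2 = 1.198×10⁷ m.
At r₁: circular v_c1 = √(μ/r₁) = 7749 m/s; transfer-perigee v_p = √[μ(2/r₁ − 1/a_t)] = 9317 m/s.
Δv₁ = v_p − v_c1 = 1569 m/s.
At r₂: circular v_c2 = √(μ/r₂) = 4797 m/s; transfer-apogee v_a = √[μ(2/r₂ − 1/a_t)] = 3571 m/s.
Δv₂ = v_c2 − v_a = 1226 m/s.
Total Δv = Δv₁ + Δv₂ = 2795 m/s.

Δv_total ≈ 2790 m/s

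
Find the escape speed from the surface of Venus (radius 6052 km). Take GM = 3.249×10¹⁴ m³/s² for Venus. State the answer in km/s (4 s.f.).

v_esc ≈ 10.36 km/s

r = R = 6.052×10⁶ m.
Escape speed v_esc = √(2μ/r) = √(2 × 3.249×10¹⁴ / 6.052×10⁶) = √(1.074×10⁸) = 10360 m/s.
= 10.36 km/s.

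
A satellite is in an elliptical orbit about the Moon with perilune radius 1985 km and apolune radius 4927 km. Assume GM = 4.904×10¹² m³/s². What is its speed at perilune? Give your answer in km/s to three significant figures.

v ≈ 1.88 km/s

Semi-major axis a = (r_p + r_a)/2 = 3456.0 km = 3.456×10⁶ m.
Vis-viva: v² = μ(2/r − 1/a) = 4.904×10¹² × (1.008×10⁻⁶ − 2.894×10⁻⁷) = 3.522×10⁶ m²/s².
v = 1877 m/s = 1.877 km/s.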